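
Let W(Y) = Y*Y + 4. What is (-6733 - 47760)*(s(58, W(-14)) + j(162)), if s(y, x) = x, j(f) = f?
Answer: -19726466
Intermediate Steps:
W(Y) = 4 + Y**2 (W(Y) = Y**2 + 4 = 4 + Y**2)
(-6733 - 47760)*(s(58, W(-14)) + j(162)) = (-6733 - 47760)*((4 + (-14)**2) + 162) = -54493*((4 + 196) + 162) = -54493*(200 + 162) = -54493*362 = -19726466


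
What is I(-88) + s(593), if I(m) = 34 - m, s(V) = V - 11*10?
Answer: 605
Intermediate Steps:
s(V) = -110 + V (s(V) = V - 110 = -110 + V)
I(-88) + s(593) = (34 - 1*(-88)) + (-110 + 593) = (34 + 88) + 483 = 122 + 483 = 605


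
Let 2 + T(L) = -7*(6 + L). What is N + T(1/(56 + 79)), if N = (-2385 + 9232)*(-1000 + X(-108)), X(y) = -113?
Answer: -1028801932/135 ≈ -7.6208e+6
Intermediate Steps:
T(L) = -44 - 7*L (T(L) = -2 - 7*(6 + L) = -2 + (-42 - 7*L) = -44 - 7*L)
N = -7620711 (N = (-2385 + 9232)*(-1000 - 113) = 6847*(-1113) = -7620711)
N + T(1/(56 + 79)) = -7620711 + (-44 - 7/(56 + 79)) = -7620711 + (-44 - 7/135) = -7620711 - 5947/135 = -1028801932/135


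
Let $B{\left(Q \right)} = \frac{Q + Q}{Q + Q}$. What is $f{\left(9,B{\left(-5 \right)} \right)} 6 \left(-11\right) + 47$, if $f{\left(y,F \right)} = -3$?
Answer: $245$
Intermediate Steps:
$B{\left(Q \right)} = 1$ ($B{\left(Q \right)} = \frac{2 Q}{2 Q} = 2 Q \frac{1}{2 Q} = 1$)
$f{\left(9,B{\left(-5 \right)} \right)} 6 \left(-11\right) + 47 = - 3 \cdot 6 \left(-11\right) + 47 = \left(-3\right) \left(-66\right) + 47 = 198 + 47 = 245$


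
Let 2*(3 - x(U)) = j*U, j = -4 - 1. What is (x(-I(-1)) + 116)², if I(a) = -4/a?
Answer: 11881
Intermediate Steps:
j = -5
x(U) = 3 + 5*U/2 (x(U) = 3 - (-5)*U/2 = 3 + 5*U/2)
(x(-I(-1)) + 116)² = ((3 + 5*(-(-4)/(-1))/2) + 116)² = ((3 + 5*(-(-4)*(-1))/2) + 116)² = ((3 + 5*(-1*4)/2) + 116)² = ((3 + (5/2)*(-4)) + 116)² = ((3 - 10) + 116)² = (-7 + 116)² = 109² = 11881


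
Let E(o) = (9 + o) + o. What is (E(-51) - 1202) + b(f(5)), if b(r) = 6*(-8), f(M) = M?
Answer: -1343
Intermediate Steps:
E(o) = 9 + 2*o
b(r) = -48
(E(-51) - 1202) + b(f(5)) = ((9 + 2*(-51)) - 1202) - 48 = ((9 - 102) - 1202) - 48 = (-93 - 1202) - 48 = -1295 - 48 = -1343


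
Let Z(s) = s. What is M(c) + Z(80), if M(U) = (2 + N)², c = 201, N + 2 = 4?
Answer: 96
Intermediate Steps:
N = 2 (N = -2 + 4 = 2)
M(U) = 16 (M(U) = (2 + 2)² = 4² = 16)
M(c) + Z(80) = 16 + 80 = 96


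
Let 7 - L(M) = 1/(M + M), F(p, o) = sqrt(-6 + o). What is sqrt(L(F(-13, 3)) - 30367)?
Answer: sqrt(-1092960 + 6*I*sqrt(3))/6 ≈ 0.00082838 + 174.24*I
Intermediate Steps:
L(M) = 7 - 1/(2*M) (L(M) = 7 - 1/(M + M) = 7 - 1/(2*M))
sqrt(L(F(-13, 3)) - 30367) = sqrt((7 - 1/(2*sqrt(-6 + 3))) - 30367) = sqrt((7 - (-I*sqrt(3)/3)/2) - 30367) = sqrt((7 - (-1)*I*sqrt(3)/6) - 30367) = sqrt((7 + I*sqrt(3)/6) - 30367) = sqrt(-30360 + I*sqrt(3)/6)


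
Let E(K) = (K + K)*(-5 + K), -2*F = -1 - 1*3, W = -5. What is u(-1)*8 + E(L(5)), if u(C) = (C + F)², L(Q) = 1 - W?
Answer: 20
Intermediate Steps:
L(Q) = 6 (L(Q) = 1 - 1*(-5) = 1 + 5 = 6)
F = 2 (F = -(-1 - 1*3)/2 = -(-1 - 3)/2 = -½*(-4) = 2)
E(K) = 2*K*(-5 + K) (E(K) = (2*K)*(-5 + K) = 2*K*(-5 + K))
u(C) = (2 + C)² (u(C) = (C + 2)² = (2 + C)²)
u(-1)*8 + E(L(5)) = (2 - 1)²*8 + 2*6*(-5 + 6) = 1²*8 + 2*6*1 = 1*8 + 12 = 8 + 12 = 20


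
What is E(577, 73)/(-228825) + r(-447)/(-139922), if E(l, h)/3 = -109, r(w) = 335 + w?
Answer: 11897149/5336275275 ≈ 0.0022295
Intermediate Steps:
E(l, h) = -327 (E(l, h) = 3*(-109) = -327)
E(577, 73)/(-228825) + r(-447)/(-139922) = -327/(-228825) + (335 - 447)/(-139922) = -327*(-1/228825) - 112*(-1/139922) = 109/76275 + 56/69961 = 11897149/5336275275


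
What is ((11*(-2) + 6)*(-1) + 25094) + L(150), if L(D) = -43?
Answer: 25067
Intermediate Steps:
((11*(-2) + 6)*(-1) + 25094) + L(150) = ((11*(-2) + 6)*(-1) + 25094) - 43 = ((-22 + 6)*(-1) + 25094) - 43 = (-16*(-1) + 25094) - 43 = (16 + 25094) - 43 = 25110 - 43 = 25067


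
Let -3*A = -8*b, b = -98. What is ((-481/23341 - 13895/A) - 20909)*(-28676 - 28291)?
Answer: 182700536994495/153776 ≈ 1.1881e+9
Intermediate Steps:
A = -784/3 (A = -(-8)*(-98)/3 = -⅓*784 = -784/3 ≈ -261.33)
((-481/23341 - 13895/A) - 20909)*(-28676 - 28291) = ((-481/23341 - 13895/(-784/3)) - 20909)*(-28676 - 28291) = ((-481*1/23341 - 13895*(-3/784)) - 20909)*(-56967) = ((-481/23341 + 5955/112) - 20909)*(-56967) = (138941783/2614192 - 20909)*(-56967) = -54521198745/2614192*(-56967) = 182700536994495/153776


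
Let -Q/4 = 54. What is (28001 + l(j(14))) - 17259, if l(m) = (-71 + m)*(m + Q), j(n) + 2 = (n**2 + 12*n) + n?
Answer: 59542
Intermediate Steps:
Q = -216 (Q = -4*54 = -216)
j(n) = -2 + n**2 + 13*n (j(n) = -2 + ((n**2 + 12*n) + n) = -2 + (n**2 + 13*n) = -2 + n**2 + 13*n)
l(m) = (-216 + m)*(-71 + m) (l(m) = (-71 + m)*(m - 216) = (-71 + m)*(-216 + m) = (-216 + m)*(-71 + m))
(28001 + l(j(14))) - 17259 = (28001 + (15336 + (-2 + 14**2 + 13*14)**2 - 287*(-2 + 14**2 + 13*14))) - 17259 = (28001 + (15336 + (-2 + 196 + 182)**2 - 287*(-2 + 196 + 182))) - 17259 = (28001 + (15336 + 376**2 - 287*376)) - 17259 = (28001 + (15336 + 141376 - 107912)) - 17259 = (28001 + 48800) - 17259 = 76801 - 17259 = 59542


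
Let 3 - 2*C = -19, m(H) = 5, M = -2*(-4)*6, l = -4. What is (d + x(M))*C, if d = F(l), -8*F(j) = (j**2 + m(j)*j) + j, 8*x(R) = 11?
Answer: 209/8 ≈ 26.125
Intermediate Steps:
M = 48 (M = 8*6 = 48)
C = 11 (C = 3/2 - 1/2*(-19) = 3/2 + 19/2 = 11)
x(R) = 11/8 (x(R) = (1/8)*11 = 11/8)
F(j) = -3*j/4 - j**2/8 (F(j) = -((j**2 + 5*j) + j)/8 = -(j**2 + 6*j)/8 = -3*j/4 - j**2/8)
d = 1 (d = -1/8*(-4)*(6 - 4) = -1/8*(-4)*2 = 1)
(d + x(M))*C = (1 + 11/8)*11 = (19/8)*11 = 209/8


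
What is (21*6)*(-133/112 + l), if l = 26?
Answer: 25011/8 ≈ 3126.4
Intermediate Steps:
(21*6)*(-133/112 + l) = (21*6)*(-133/112 + 26) = 126*(-133*1/112 + 26) = 126*(-19/16 + 26) = 126*(397/16) = 25011/8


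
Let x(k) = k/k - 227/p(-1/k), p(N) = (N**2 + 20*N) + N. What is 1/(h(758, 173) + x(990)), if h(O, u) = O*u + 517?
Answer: 20789/2959396128 ≈ 7.0247e-6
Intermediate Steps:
h(O, u) = 517 + O*u
p(N) = N**2 + 21*N
x(k) = 1 + 227*k/(21 - 1/k) (x(k) = k/k - 227*(-k/(21 - 1/k)) = 1 - 227*(-k/(21 - 1/k)) = 1 - (-227)*k/(21 - 1/k) = 1 + 227*k/(21 - 1/k))
1/(h(758, 173) + x(990)) = 1/((517 + 758*173) + (1 - 227*990**2 - 21*990)/(1 - 21*990)) = 1/((517 + 131134) + (1 - 227*980100 - 20790)/(1 - 20790)) = 1/(131651 + (1 - 222482700 - 20790)/(-20789)) = 1/(131651 - 1/20789*(-222503489)) = 1/(131651 + 222503489/20789) = 1/(2959396128/20789) = 20789/2959396128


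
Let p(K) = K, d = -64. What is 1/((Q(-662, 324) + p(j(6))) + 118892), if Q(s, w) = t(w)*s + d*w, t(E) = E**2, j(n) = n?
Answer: -1/69395950 ≈ -1.4410e-8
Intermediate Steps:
Q(s, w) = -64*w + s*w**2 (Q(s, w) = w**2*s - 64*w = s*w**2 - 64*w = -64*w + s*w**2)
1/((Q(-662, 324) + p(j(6))) + 118892) = 1/((324*(-64 - 662*324) + 6) + 118892) = 1/((324*(-64 - 214488) + 6) + 118892) = 1/((324*(-214552) + 6) + 118892) = 1/((-69514848 + 6) + 118892) = 1/(-69514842 + 118892) = 1/(-69395950) = -1/69395950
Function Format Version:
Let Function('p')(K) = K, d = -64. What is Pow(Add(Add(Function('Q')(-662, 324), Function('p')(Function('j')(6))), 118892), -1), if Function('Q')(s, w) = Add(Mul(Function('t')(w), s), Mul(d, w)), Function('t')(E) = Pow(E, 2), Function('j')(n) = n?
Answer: Rational(-1, 69395950) ≈ -1.4410e-8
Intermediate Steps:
Function('Q')(s, w) = Add(Mul(-64, w), Mul(s, Pow(w, 2))) (Function('Q')(s, w) = Add(Mul(Pow(w, 2), s), Mul(-64, w)) = Add(Mul(s, Pow(w, 2)), Mul(-64, w)) = Add(Mul(-64, w), Mul(s, Pow(w, 2))))
Pow(Add(Add(Function('Q')(-662, 324), Function('p')(Function('j')(6))), 118892), -1) = Pow(Add(Add(Mul(324, Add(-64, Mul(-662, 324))), 6), 118892), -1) = Pow(Add(Add(Mul(324, Add(-64, -214488)), 6), 118892), -1) = Pow(Add(Add(Mul(324, -214552), 6), 118892), -1) = Pow(Add(Add(-69514848, 6), 118892), -1) = Pow(Add(-69514842, 118892), -1) = Pow(-69395950, -1) = Rational(-1, 69395950)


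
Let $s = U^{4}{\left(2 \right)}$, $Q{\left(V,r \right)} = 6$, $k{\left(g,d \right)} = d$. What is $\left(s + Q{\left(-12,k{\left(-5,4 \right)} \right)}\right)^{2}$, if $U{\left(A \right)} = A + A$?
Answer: $68644$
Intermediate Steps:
$U{\left(A \right)} = 2 A$
$s = 256$ ($s = \left(2 \cdot 2\right)^{4} = 4^{4} = 256$)
$\left(s + Q{\left(-12,k{\left(-5,4 \right)} \right)}\right)^{2} = \left(256 + 6\right)^{2} = 262^{2} = 68644$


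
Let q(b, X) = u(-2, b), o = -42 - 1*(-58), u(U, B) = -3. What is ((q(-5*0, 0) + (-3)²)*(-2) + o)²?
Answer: 16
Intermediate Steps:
o = 16 (o = -42 + 58 = 16)
q(b, X) = -3
((q(-5*0, 0) + (-3)²)*(-2) + o)² = ((-3 + (-3)²)*(-2) + 16)² = ((-3 + 9)*(-2) + 16)² = (6*(-2) + 16)² = (-12 + 16)² = 4² = 16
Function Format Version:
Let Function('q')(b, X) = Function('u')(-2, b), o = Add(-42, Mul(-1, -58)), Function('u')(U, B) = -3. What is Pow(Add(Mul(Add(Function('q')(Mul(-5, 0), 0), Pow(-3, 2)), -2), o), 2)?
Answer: 16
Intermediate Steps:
o = 16 (o = Add(-42, 58) = 16)
Function('q')(b, X) = -3
Pow(Add(Mul(Add(Function('q')(Mul(-5, 0), 0), Pow(-3, 2)), -2), o), 2) = Pow(Add(Mul(Add(-3, Pow(-3, 2)), -2), 16), 2) = Pow(Add(Mul(Add(-3, 9), -2), 16), 2) = Pow(Add(Mul(6, -2), 16), 2) = Pow(Add(-12, 16), 2) = Pow(4, 2) = 16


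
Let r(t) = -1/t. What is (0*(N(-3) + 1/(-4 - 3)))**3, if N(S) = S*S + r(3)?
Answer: 0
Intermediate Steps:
N(S) = -1/3 + S**2 (N(S) = S*S - 1/3 = S**2 - 1*1/3 = S**2 - 1/3 = -1/3 + S**2)
(0*(N(-3) + 1/(-4 - 3)))**3 = (0*((-1/3 + (-3)**2) + 1/(-4 - 3)))**3 = (0*((-1/3 + 9) + 1/(-7)))**3 = (0*(26/3 - 1/7))**3 = (0*(179/21))**3 = 0**3 = 0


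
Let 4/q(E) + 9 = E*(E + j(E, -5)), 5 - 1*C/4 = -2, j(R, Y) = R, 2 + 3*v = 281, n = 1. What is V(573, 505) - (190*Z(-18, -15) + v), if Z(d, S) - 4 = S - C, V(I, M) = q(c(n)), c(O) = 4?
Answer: 168295/23 ≈ 7317.2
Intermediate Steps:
v = 93 (v = -⅔ + (⅓)*281 = -⅔ + 281/3 = 93)
C = 28 (C = 20 - 4*(-2) = 20 + 8 = 28)
q(E) = 4/(-9 + 2*E²) (q(E) = 4/(-9 + E*(E + E)) = 4/(-9 + E*(2*E)) = 4/(-9 + 2*E²))
V(I, M) = 4/23 (V(I, M) = 4/(-9 + 2*4²) = 4/(-9 + 2*16) = 4/(-9 + 32) = 4/23)
Z(d, S) = -24 + S (Z(d, S) = 4 + (S - 1*28) = 4 + (S - 28) = 4 + (-28 + S) = -24 + S)
V(573, 505) - (190*Z(-18, -15) + v) = 4/23 - (190*(-24 - 15) + 93) = 4/23 - (190*(-39) + 93) = 4/23 - (-7410 + 93) = 4/23 - 1*(-7317) = 4/23 + 7317 = 168295/23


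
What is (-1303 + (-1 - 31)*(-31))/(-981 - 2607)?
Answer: 311/3588 ≈ 0.086678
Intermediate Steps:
(-1303 + (-1 - 31)*(-31))/(-981 - 2607) = (-1303 - 32*(-31))/(-3588) = (-1303 + 992)*(-1/3588) = -311*(-1/3588) = 311/3588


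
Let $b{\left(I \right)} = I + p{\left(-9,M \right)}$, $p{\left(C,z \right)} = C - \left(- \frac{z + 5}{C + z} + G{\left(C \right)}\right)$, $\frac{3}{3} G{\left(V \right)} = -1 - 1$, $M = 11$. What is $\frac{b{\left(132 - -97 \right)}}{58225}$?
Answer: $\frac{46}{11645} \approx 0.0039502$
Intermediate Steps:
$G{\left(V \right)} = -2$ ($G{\left(V \right)} = -1 - 1 = -2$)
$p{\left(C,z \right)} = 2 + C + \frac{5 + z}{C + z}$ ($p{\left(C,z \right)} = C + \left(\frac{z + 5}{C + z} - -2\right) = C + \left(\frac{5 + z}{C + z} + 2\right) = C + \left(2 + \frac{5 + z}{C + z}\right) = 2 + C + \frac{5 + z}{C + z}$)
$b{\left(I \right)} = 1 + I$ ($b{\left(I \right)} = I + \frac{5 + \left(-9\right)^{2} + 2 \left(-9\right) + 3 \cdot 11 - 99}{-9 + 11} = I + \frac{5 + 81 - 18 + 33 - 99}{2} = I + \frac{1}{2} \cdot 2 = I + 1 = 1 + I$)
$\frac{b{\left(132 - -97 \right)}}{58225} = \frac{1 + \left(132 - -97\right)}{58225} = \left(1 + \left(132 + 97\right)\right) \frac{1}{58225} = \left(1 + 229\right) \frac{1}{58225} = 230 \cdot \frac{1}{58225} = \frac{46}{11645}$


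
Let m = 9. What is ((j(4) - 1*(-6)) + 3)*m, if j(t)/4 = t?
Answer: 225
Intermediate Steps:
j(t) = 4*t
((j(4) - 1*(-6)) + 3)*m = ((4*4 - 1*(-6)) + 3)*9 = ((16 + 6) + 3)*9 = (22 + 3)*9 = 25*9 = 225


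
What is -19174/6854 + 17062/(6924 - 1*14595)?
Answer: -132013351/26288517 ≈ -5.0217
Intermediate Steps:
-19174/6854 + 17062/(6924 - 1*14595) = -19174*1/6854 + 17062/(6924 - 14595) = -9587/3427 + 17062/(-7671) = -9587/3427 + 17062*(-1/7671) = -9587/3427 - 17062/7671 = -132013351/26288517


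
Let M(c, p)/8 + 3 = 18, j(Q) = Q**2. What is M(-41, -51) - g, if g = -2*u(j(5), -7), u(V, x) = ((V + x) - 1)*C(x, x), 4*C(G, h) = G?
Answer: 121/2 ≈ 60.500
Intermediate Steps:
C(G, h) = G/4
M(c, p) = 120 (M(c, p) = -24 + 8*18 = -24 + 144 = 120)
u(V, x) = x*(-1 + V + x)/4 (u(V, x) = ((V + x) - 1)*(x/4) = (-1 + V + x)*(x/4) = x*(-1 + V + x)/4)
g = 119/2 (g = -(-7)*(-1 + 5**2 - 7)/2 = -(-7)*(-1 + 25 - 7)/2 = -(-7)*17/2 = -2*(-119/4) = 119/2 ≈ 59.500)
M(-41, -51) - g = 120 - 1*119/2 = 120 - 119/2 = 121/2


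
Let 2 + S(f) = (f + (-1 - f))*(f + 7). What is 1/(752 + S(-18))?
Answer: 1/761 ≈ 0.0013141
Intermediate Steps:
S(f) = -9 - f (S(f) = -2 + (f + (-1 - f))*(f + 7) = -2 - (7 + f) = -2 + (-7 - f) = -9 - f)
1/(752 + S(-18)) = 1/(752 + (-9 - 1*(-18))) = 1/(752 + (-9 + 18)) = 1/(752 + 9) = 1/761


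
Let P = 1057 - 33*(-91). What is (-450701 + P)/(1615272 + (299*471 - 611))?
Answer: -446641/1755490 ≈ -0.25443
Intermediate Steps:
P = 4060 (P = 1057 + 3003 = 4060)
(-450701 + P)/(1615272 + (299*471 - 611)) = (-450701 + 4060)/(1615272 + (299*471 - 611)) = -446641/(1615272 + (140829 - 611)) = -446641/(1615272 + 140218) = -446641/1755490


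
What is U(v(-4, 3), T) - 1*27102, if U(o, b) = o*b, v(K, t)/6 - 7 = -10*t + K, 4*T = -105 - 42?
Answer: -42297/2 ≈ -21149.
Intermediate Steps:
T = -147/4 (T = (-105 - 42)/4 = (¼)*(-147) = -147/4 ≈ -36.750)
v(K, t) = 42 - 60*t + 6*K (v(K, t) = 42 + 6*(-10*t + K) = 42 + 6*(K - 10*t) = 42 + (-60*t + 6*K) = 42 - 60*t + 6*K)
U(o, b) = b*o
U(v(-4, 3), T) - 1*27102 = -147*(42 - 60*3 + 6*(-4))/4 - 1*27102 = -147*(42 - 180 - 24)/4 - 27102 = -147/4*(-162) - 27102 = 11907/2 - 27102 = -42297/2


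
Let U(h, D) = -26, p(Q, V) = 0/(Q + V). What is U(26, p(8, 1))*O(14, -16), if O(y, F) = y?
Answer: -364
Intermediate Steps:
p(Q, V) = 0
U(26, p(8, 1))*O(14, -16) = -26*14 = -364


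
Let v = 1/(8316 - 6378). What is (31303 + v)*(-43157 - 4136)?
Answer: -2869040012995/1938 ≈ -1.4804e+9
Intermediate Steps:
v = 1/1938 ≈ 0.00051600
(31303 + v)*(-43157 - 4136) = (31303 + 1/1938)*(-43157 - 4136) = (60665215/1938)*(-47293) = -2869040012995/1938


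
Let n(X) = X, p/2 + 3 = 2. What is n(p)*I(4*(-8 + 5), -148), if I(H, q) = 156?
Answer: -312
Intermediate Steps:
p = -2 (p = -6 + 2*2 = -6 + 4 = -2)
n(p)*I(4*(-8 + 5), -148) = -2*156 = -312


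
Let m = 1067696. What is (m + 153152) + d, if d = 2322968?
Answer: 3543816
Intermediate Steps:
(m + 153152) + d = (1067696 + 153152) + 2322968 = 1220848 + 2322968 = 3543816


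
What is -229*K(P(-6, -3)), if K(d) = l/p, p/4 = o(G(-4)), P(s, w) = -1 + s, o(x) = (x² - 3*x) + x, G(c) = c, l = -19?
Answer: 4351/96 ≈ 45.323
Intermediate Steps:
o(x) = x² - 2*x
p = 96 (p = 4*(-4*(-2 - 4)) = 4*(-4*(-6)) = 4*24 = 96)
K(d) = -19/96
-229*K(P(-6, -3)) = -229*(-19/96) = 4351/96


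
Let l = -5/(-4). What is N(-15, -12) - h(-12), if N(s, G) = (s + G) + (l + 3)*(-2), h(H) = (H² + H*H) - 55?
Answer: -537/2 ≈ -268.50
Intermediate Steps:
l = 5/4 (l = -5*(-¼) = 5/4 ≈ 1.2500)
h(H) = -55 + 2*H² (h(H) = (H² + H²) - 55 = 2*H² - 55 = -55 + 2*H²)
N(s, G) = -17/2 + G + s (N(s, G) = (s + G) + (5/4 + 3)*(-2) = (G + s) + (17/4)*(-2) = (G + s) - 17/2 = -17/2 + G + s)
N(-15, -12) - h(-12) = (-17/2 - 12 - 15) - (-55 + 2*(-12)²) = -71/2 - (-55 + 2*144) = -71/2 - (-55 + 288) = -71/2 - 1*233 = -71/2 - 233 = -537/2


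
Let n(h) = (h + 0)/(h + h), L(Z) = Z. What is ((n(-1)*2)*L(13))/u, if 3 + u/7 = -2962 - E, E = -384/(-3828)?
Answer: -319/509313 ≈ -0.00062633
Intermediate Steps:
n(h) = ½ (n(h) = h/((2*h)) = h*(1/(2*h)) = ½)
E = 32/319 (E = -384*(-1/3828) = 32/319 ≈ 0.10031)
u = -6621069/319 (u = -21 + 7*(-2962 - 1*32/319) = -21 + 7*(-2962 - 32/319) = -21 + 7*(-944910/319) = -21 - 6614370/319 = -6621069/319 ≈ -20756.)
((n(-1)*2)*L(13))/u = (((½)*2)*13)/(-6621069/319) = (1*13)*(-319/6621069) = 13*(-319/6621069) = -319/509313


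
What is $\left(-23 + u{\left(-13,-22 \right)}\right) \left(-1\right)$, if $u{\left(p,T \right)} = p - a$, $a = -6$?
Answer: $30$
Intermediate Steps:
$u{\left(p,T \right)} = 6 + p$ ($u{\left(p,T \right)} = p - -6 = p + 6 = 6 + p$)
$\left(-23 + u{\left(-13,-22 \right)}\right) \left(-1\right) = \left(-23 + \left(6 - 13\right)\right) \left(-1\right) = \left(-23 - 7\right) \left(-1\right) = \left(-30\right) \left(-1\right) = 30$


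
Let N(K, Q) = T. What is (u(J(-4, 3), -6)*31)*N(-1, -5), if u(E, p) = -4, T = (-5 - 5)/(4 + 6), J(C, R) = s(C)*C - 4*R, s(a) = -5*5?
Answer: 124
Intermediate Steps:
s(a) = -25
J(C, R) = -25*C - 4*R
T = -1 (T = -10/10 = -10*⅒ = -1)
N(K, Q) = -1
(u(J(-4, 3), -6)*31)*N(-1, -5) = -4*31*(-1) = -124*(-1) = 124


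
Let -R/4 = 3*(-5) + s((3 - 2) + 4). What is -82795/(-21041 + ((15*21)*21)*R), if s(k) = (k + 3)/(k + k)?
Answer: -82795/354691 ≈ -0.23343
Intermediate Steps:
s(k) = (3 + k)/(2*k) (s(k) = (3 + k)/((2*k)) = (3 + k)*(1/(2*k)) = (3 + k)/(2*k))
R = 284/5 (R = -4*(3*(-5) + (3 + ((3 - 2) + 4))/(2*((3 - 2) + 4))) = -4*(-15 + (3 + (1 + 4))/(2*(1 + 4))) = -4*(-15 + (1/2)*(3 + 5)/5) = -4*(-15 + (1/2)*(1/5)*8) = -4*(-15 + 4/5) = -4*(-71/5) = 284/5 ≈ 56.800)
-82795/(-21041 + ((15*21)*21)*R) = -82795/(-21041 + ((15*21)*21)*(284/5)) = -82795/(-21041 + (315*21)*(284/5)) = -82795/(-21041 + 6615*(284/5)) = -82795/(-21041 + 375732) = -82795/354691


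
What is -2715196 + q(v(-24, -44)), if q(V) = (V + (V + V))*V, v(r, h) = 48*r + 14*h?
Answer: 6662276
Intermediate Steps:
v(r, h) = 14*h + 48*r
q(V) = 3*V² (q(V) = (V + 2*V)*V = (3*V)*V = 3*V²)
-2715196 + q(v(-24, -44)) = -2715196 + 3*(14*(-44) + 48*(-24))² = -2715196 + 3*(-616 - 1152)² = -2715196 + 3*(-1768)² = -2715196 + 3*3125824 = -2715196 + 9377472 = 6662276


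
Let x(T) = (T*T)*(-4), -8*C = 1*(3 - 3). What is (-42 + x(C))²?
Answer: 1764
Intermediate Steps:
C = 0 (C = -(3 - 3)/8 = -0/8 = -⅛*0 = 0)
x(T) = -4*T² (x(T) = T²*(-4) = -4*T²)
(-42 + x(C))² = (-42 - 4*0²)² = (-42 - 4*0)² = (-42 + 0)² = (-42)² = 1764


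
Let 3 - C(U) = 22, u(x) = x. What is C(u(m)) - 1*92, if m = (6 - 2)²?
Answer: -111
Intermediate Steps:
m = 16 (m = 4² = 16)
C(U) = -19 (C(U) = 3 - 1*22 = 3 - 22 = -19)
C(u(m)) - 1*92 = -19 - 1*92 = -19 - 92 = -111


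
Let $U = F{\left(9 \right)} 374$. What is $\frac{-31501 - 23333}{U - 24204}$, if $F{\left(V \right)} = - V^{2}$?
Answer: $\frac{9139}{9083} \approx 1.0062$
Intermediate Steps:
$U = -30294$ ($U = - 9^{2} \cdot 374 = \left(-1\right) 81 \cdot 374 = \left(-81\right) 374 = -30294$)
$\frac{-31501 - 23333}{U - 24204} = \frac{-31501 - 23333}{-30294 - 24204} = - \frac{54834}{-54498} = \left(-54834\right) \left(- \frac{1}{54498}\right) = \frac{9139}{9083}$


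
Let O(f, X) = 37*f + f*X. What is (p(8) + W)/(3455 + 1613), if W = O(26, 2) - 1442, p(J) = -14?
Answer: -221/2534 ≈ -0.087214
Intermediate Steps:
O(f, X) = 37*f + X*f
W = -428 (W = 26*(37 + 2) - 1442 = 26*39 - 1442 = 1014 - 1442 = -428)
(p(8) + W)/(3455 + 1613) = (-14 - 428)/(3455 + 1613) = -442/5068 = -442*1/5068 = -221/2534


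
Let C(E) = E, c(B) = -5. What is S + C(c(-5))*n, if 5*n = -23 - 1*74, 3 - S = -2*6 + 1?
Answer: 111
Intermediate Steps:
S = 14 (S = 3 - (-2*6 + 1) = 3 - (-12 + 1) = 3 - 1*(-11) = 3 + 11 = 14)
n = -97/5 (n = (-23 - 1*74)/5 = (-23 - 74)/5 = (⅕)*(-97) = -97/5 ≈ -19.400)
S + C(c(-5))*n = 14 - 5*(-97/5) = 14 + 97 = 111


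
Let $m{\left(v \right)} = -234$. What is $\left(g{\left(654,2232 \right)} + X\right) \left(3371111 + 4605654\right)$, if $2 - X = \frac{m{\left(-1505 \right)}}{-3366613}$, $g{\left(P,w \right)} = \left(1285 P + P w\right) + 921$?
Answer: $\frac{1165919272429518995}{63521} \approx 1.8355 \cdot 10^{13}$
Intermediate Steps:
$g{\left(P,w \right)} = 921 + 1285 P + P w$
$X = \frac{6732992}{3366613}$ ($X = 2 - - \frac{234}{-3366613} = 2 - \left(-234\right) \left(- \frac{1}{3366613}\right) = 2 - \frac{234}{3366613} = \frac{6732992}{3366613} \approx 1.9999$)
$\left(g{\left(654,2232 \right)} + X\right) \left(3371111 + 4605654\right) = \left(\left(921 + 1285 \cdot 654 + 654 \cdot 2232\right) + \frac{6732992}{3366613}\right) \left(3371111 + 4605654\right) = \left(\left(921 + 840390 + 1459728\right) + \frac{6732992}{3366613}\right) 7976765 = \left(2301039 + \frac{6732992}{3366613}\right) 7976765 = \frac{7746714543899}{3366613} \cdot 7976765 = \frac{1165919272429518995}{63521}$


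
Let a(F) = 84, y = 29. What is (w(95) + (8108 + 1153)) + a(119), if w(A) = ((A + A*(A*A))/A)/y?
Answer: 280031/29 ≈ 9656.2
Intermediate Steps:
w(A) = (A + A**3)/(29*A) (w(A) = ((A + A*(A*A))/A)/29 = ((A + A*A**2)/A)*(1/29) = ((A + A**3)/A)*(1/29) = (A + A**3)/(29*A))
(w(95) + (8108 + 1153)) + a(119) = ((1/29 + (1/29)*95**2) + (8108 + 1153)) + 84 = ((1/29 + (1/29)*9025) + 9261) + 84 = ((1/29 + 9025/29) + 9261) + 84 = (9026/29 + 9261) + 84 = 277595/29 + 84 = 280031/29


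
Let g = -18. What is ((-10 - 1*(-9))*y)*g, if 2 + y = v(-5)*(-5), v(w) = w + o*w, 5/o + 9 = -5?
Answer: 1773/7 ≈ 253.29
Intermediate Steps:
o = -5/14 (o = 5/(-9 - 5) = 5/(-14) = 5*(-1/14) = -5/14 ≈ -0.35714)
v(w) = 9*w/14 (v(w) = w - 5*w/14 = 9*w/14)
y = 197/14 (y = -2 + ((9/14)*(-5))*(-5) = -2 - 45/14*(-5) = -2 + 225/14 = 197/14 ≈ 14.071)
((-10 - 1*(-9))*y)*g = ((-10 - 1*(-9))*(197/14))*(-18) = ((-10 + 9)*(197/14))*(-18) = -1*197/14*(-18) = -197/14*(-18) = 1773/7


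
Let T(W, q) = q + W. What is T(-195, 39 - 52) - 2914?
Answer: -3122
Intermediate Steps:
T(W, q) = W + q
T(-195, 39 - 52) - 2914 = (-195 + (39 - 52)) - 2914 = (-195 - 13) - 2914 = -208 - 2914 = -3122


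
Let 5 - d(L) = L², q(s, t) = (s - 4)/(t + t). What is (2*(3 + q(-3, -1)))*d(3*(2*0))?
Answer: 65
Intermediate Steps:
q(s, t) = (-4 + s)/(2*t) (q(s, t) = (-4 + s)/((2*t)) = (-4 + s)*(1/(2*t)) = (-4 + s)/(2*t))
d(L) = 5 - L²
(2*(3 + q(-3, -1)))*d(3*(2*0)) = (2*(3 + (½)*(-4 - 3)/(-1)))*(5 - (3*(2*0))²) = (2*(3 + (½)*(-1)*(-7)))*(5 - (3*0)²) = (2*(3 + 7/2))*(5 - 1*0²) = (2*(13/2))*(5 - 1*0) = 13*(5 + 0) = 13*5 = 65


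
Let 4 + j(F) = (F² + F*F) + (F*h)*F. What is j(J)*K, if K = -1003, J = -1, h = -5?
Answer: 7021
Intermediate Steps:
j(F) = -4 - 3*F² (j(F) = -4 + ((F² + F*F) + (F*(-5))*F) = -4 + ((F² + F²) + (-5*F)*F) = -4 + (2*F² - 5*F²) = -4 - 3*F²)
j(J)*K = (-4 - 3*(-1)²)*(-1003) = (-4 - 3*1)*(-1003) = (-4 - 3)*(-1003) = -7*(-1003) = 7021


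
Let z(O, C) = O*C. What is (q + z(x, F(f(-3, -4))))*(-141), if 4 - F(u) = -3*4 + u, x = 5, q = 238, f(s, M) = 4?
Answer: -42018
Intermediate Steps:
F(u) = 16 - u (F(u) = 4 - (-3*4 + u) = 4 - (-12 + u) = 4 + (12 - u) = 16 - u)
z(O, C) = C*O
(q + z(x, F(f(-3, -4))))*(-141) = (238 + (16 - 1*4)*5)*(-141) = (238 + (16 - 4)*5)*(-141) = (238 + 12*5)*(-141) = (238 + 60)*(-141) = 298*(-141) = -42018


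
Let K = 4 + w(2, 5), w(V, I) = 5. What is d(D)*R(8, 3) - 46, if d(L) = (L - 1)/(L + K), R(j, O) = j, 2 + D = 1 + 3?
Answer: -498/11 ≈ -45.273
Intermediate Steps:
K = 9 (K = 4 + 5 = 9)
D = 2 (D = -2 + (1 + 3) = -2 + 4 = 2)
d(L) = (-1 + L)/(9 + L) (d(L) = (L - 1)/(L + 9) = (-1 + L)/(9 + L))
d(D)*R(8, 3) - 46 = ((-1 + 2)/(9 + 2))*8 - 46 = (1/11)*8 - 46 = 8/11 - 46 = -498/11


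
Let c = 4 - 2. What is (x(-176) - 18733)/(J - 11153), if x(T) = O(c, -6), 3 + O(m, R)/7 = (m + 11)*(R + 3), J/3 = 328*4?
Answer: 19027/7217 ≈ 2.6364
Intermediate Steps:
c = 2
J = 3936 (J = 3*(328*4) = 3*1312 = 3936)
O(m, R) = -21 + 7*(3 + R)*(11 + m) (O(m, R) = -21 + 7*((m + 11)*(R + 3)) = -21 + 7*((11 + m)*(3 + R)) = -21 + 7*((3 + R)*(11 + m)) = -21 + 7*(3 + R)*(11 + m))
x(T) = -294 (x(T) = 210 + 21*2 + 77*(-6) + 7*(-6)*2 = 210 + 42 - 462 - 84 = -294)
(x(-176) - 18733)/(J - 11153) = (-294 - 18733)/(3936 - 11153) = -19027/(-7217) = -19027*(-1/7217) = 19027/7217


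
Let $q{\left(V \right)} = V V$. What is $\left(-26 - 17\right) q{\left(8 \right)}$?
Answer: $-2752$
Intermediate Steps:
$q{\left(V \right)} = V^{2}$
$\left(-26 - 17\right) q{\left(8 \right)} = \left(-26 - 17\right) 8^{2} = \left(-43\right) 64 = -2752$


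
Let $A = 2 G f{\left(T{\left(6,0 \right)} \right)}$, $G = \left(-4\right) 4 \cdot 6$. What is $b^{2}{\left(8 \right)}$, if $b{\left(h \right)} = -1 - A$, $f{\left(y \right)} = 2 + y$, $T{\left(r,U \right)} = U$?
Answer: $146689$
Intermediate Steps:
$G = -96$ ($G = \left(-16\right) 6 = -96$)
$A = -384$ ($A = 2 \left(-96\right) \left(2 + 0\right) = \left(-192\right) 2 = -384$)
$b{\left(h \right)} = 383$ ($b{\left(h \right)} = -1 - -384 = -1 + 384 = 383$)
$b^{2}{\left(8 \right)} = 383^{2} = 146689$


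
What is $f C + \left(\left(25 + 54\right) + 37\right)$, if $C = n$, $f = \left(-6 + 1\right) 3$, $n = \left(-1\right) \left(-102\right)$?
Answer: $-1414$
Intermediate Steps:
$n = 102$
$f = -15$ ($f = \left(-5\right) 3 = -15$)
$C = 102$
$f C + \left(\left(25 + 54\right) + 37\right) = \left(-15\right) 102 + \left(\left(25 + 54\right) + 37\right) = -1530 + \left(79 + 37\right) = -1530 + 116 = -1414$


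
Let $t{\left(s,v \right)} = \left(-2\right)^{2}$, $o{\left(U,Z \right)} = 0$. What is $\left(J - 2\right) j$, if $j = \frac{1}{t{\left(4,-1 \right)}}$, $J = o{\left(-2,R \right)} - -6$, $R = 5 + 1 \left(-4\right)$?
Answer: $1$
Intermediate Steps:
$R = 1$ ($R = 5 - 4 = 1$)
$t{\left(s,v \right)} = 4$
$J = 6$ ($J = 0 - -6 = 0 + 6 = 6$)
$j = \frac{1}{4} \approx 0.25$
$\left(J - 2\right) j = \left(6 - 2\right) \frac{1}{4} = 4 \cdot \frac{1}{4} = 1$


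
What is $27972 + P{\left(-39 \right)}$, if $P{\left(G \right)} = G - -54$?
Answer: $27987$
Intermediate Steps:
$P{\left(G \right)} = 54 + G$ ($P{\left(G \right)} = G + 54 = 54 + G$)
$27972 + P{\left(-39 \right)} = 27972 + \left(54 - 39\right) = 27972 + 15 = 27987$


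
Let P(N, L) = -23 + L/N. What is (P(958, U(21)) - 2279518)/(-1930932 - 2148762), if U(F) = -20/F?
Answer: 22929902929/41037641946 ≈ 0.55875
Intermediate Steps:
P(N, L) = -23 + L/N
(P(958, U(21)) - 2279518)/(-1930932 - 2148762) = ((-23 - 20/21/958) - 2279518)/(-1930932 - 2148762) = ((-23 - 20*1/21*(1/958)) - 2279518)/(-4079694) = ((-23 - 20/21*1/958) - 2279518)*(-1/4079694) = ((-23 - 10/10059) - 2279518)*(-1/4079694) = (-231367/10059 - 2279518)*(-1/4079694) = -22929902929/10059*(-1/4079694) = 22929902929/41037641946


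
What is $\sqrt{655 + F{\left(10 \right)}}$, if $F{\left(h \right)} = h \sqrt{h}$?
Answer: $\sqrt{655 + 10 \sqrt{10}} \approx 26.203$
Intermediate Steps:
$F{\left(h \right)} = h^{\frac{3}{2}}$
$\sqrt{655 + F{\left(10 \right)}} = \sqrt{655 + 10^{\frac{3}{2}}} = \sqrt{655 + 10 \sqrt{10}}$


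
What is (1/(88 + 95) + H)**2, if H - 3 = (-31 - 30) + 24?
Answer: 38700841/33489 ≈ 1155.6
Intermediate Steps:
H = -34 (H = 3 + ((-31 - 30) + 24) = 3 + (-61 + 24) = 3 - 37 = -34)
(1/(88 + 95) + H)**2 = (1/(88 + 95) - 34)**2 = (1/183 - 34)**2 = (-6221/183)**2 = 38700841/33489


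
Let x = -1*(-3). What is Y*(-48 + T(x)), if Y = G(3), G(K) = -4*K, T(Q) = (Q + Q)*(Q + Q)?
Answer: 144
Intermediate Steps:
x = 3
T(Q) = 4*Q**2 (T(Q) = (2*Q)*(2*Q) = 4*Q**2)
Y = -12 (Y = -4*3 = -12)
Y*(-48 + T(x)) = -12*(-48 + 4*3**2) = -12*(-48 + 4*9) = -12*(-48 + 36) = -12*(-12) = 144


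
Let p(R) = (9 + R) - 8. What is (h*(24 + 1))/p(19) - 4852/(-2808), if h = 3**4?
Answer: 144581/1404 ≈ 102.98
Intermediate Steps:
h = 81
p(R) = 1 + R
(h*(24 + 1))/p(19) - 4852/(-2808) = (81*(24 + 1))/(1 + 19) - 4852/(-2808) = (81*25)/20 - 4852*(-1/2808) = 2025*(1/20) + 1213/702 = 405/4 + 1213/702 = 144581/1404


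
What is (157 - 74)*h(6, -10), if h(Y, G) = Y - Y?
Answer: 0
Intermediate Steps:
h(Y, G) = 0
(157 - 74)*h(6, -10) = (157 - 74)*0 = 83*0 = 0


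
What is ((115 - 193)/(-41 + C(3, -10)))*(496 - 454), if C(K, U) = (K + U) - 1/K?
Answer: 9828/145 ≈ 67.779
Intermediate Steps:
C(K, U) = K + U - 1/K
((115 - 193)/(-41 + C(3, -10)))*(496 - 454) = ((115 - 193)/(-41 + (3 - 10 - 1/3)))*(496 - 454) = -78/(-41 + (3 - 10 - 1*⅓))*42 = -78/(-41 + (3 - 10 - ⅓))*42 = -78/(-41 - 22/3)*42 = -78/(-145/3)*42 = -78*(-3/145)*42 = (234/145)*42 = 9828/145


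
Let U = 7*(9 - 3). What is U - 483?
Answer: -441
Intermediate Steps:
U = 42 (U = 7*6 = 42)
U - 483 = 42 - 483 = -441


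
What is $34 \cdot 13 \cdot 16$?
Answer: $7072$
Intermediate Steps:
$34 \cdot 13 \cdot 16 = 442 \cdot 16 = 7072$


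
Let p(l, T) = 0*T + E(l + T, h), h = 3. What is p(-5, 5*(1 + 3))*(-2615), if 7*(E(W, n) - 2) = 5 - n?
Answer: -41840/7 ≈ -5977.1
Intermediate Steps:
E(W, n) = 19/7 - n/7 (E(W, n) = 2 + (5 - n)/7 = 2 + (5/7 - n/7) = 19/7 - n/7)
p(l, T) = 16/7 (p(l, T) = 0*T + (19/7 - ⅐*3) = 0 + (19/7 - 3/7) = 0 + 16/7 = 16/7)
p(-5, 5*(1 + 3))*(-2615) = (16/7)*(-2615) = -41840/7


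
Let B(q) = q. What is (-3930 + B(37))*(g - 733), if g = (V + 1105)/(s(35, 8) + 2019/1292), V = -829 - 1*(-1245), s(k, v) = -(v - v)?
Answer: -629634355/673 ≈ -9.3556e+5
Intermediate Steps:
s(k, v) = 0 (s(k, v) = -1*0 = 0)
V = 416 (V = -829 + 1245 = 416)
g = 655044/673 (g = (416 + 1105)/(0 + 2019/1292) = 1521/(0 + 2019*(1/1292)) = 1521/(0 + 2019/1292) = 1521/(2019/1292) = 1521*(1292/2019) = 655044/673 ≈ 973.32)
(-3930 + B(37))*(g - 733) = (-3930 + 37)*(655044/673 - 733) = -3893*161735/673 = -629634355/673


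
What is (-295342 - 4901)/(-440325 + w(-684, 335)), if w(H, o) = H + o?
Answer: 300243/440674 ≈ 0.68133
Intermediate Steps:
(-295342 - 4901)/(-440325 + w(-684, 335)) = (-295342 - 4901)/(-440325 + (-684 + 335)) = -300243/(-440325 - 349) = -300243/(-440674) = -300243*(-1/440674) = 300243/440674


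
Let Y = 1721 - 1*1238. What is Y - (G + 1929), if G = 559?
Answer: -2005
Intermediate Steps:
Y = 483 (Y = 1721 - 1238 = 483)
Y - (G + 1929) = 483 - (559 + 1929) = 483 - 1*2488 = 483 - 2488 = -2005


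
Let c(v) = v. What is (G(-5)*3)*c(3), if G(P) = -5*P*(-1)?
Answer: -225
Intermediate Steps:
G(P) = 5*P
(G(-5)*3)*c(3) = ((5*(-5))*3)*3 = -25*3*3 = -75*3 = -225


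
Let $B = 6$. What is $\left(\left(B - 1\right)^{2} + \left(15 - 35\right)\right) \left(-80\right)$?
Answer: $-400$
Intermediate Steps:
$\left(\left(B - 1\right)^{2} + \left(15 - 35\right)\right) \left(-80\right) = \left(\left(6 - 1\right)^{2} + \left(15 - 35\right)\right) \left(-80\right) = \left(5^{2} - 20\right) \left(-80\right) = \left(25 - 20\right) \left(-80\right) = 5 \left(-80\right) = -400$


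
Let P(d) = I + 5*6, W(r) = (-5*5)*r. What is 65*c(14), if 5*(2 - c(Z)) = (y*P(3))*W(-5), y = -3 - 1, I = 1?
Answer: 201630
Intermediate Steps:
W(r) = -25*r
P(d) = 31 (P(d) = 1 + 5*6 = 1 + 30 = 31)
y = -4
c(Z) = 3102 (c(Z) = 2 - (-4*31)*(-25*(-5))/5 = 2 - (-124)*125/5 = 2 - 1/5*(-15500) = 2 + 3100 = 3102)
65*c(14) = 65*3102 = 201630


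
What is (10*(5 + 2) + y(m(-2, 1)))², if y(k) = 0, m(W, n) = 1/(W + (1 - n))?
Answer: 4900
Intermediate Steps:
m(W, n) = 1/(1 + W - n)
(10*(5 + 2) + y(m(-2, 1)))² = (10*(5 + 2) + 0)² = (10*7 + 0)² = (70 + 0)² = 70² = 4900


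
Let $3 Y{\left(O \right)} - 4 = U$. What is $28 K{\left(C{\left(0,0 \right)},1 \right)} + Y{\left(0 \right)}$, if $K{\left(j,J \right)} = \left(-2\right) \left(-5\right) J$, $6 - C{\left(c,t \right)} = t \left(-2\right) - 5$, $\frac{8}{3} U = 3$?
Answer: $\frac{6761}{24} \approx 281.71$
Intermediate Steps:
$U = \frac{9}{8}$ ($U = \frac{3}{8} \cdot 3 = \frac{9}{8} \approx 1.125$)
$Y{\left(O \right)} = \frac{41}{24}$ ($Y{\left(O \right)} = \frac{4}{3} + \frac{1}{3} \cdot \frac{9}{8} = \frac{4}{3} + \frac{3}{8} = \frac{41}{24}$)
$C{\left(c,t \right)} = 11 + 2 t$ ($C{\left(c,t \right)} = 6 - \left(t \left(-2\right) - 5\right) = 6 - \left(- 2 t - 5\right) = 6 - \left(-5 - 2 t\right) = 6 + \left(5 + 2 t\right) = 11 + 2 t$)
$K{\left(j,J \right)} = 10 J$
$28 K{\left(C{\left(0,0 \right)},1 \right)} + Y{\left(0 \right)} = 28 \cdot 10 \cdot 1 + \frac{41}{24} = 28 \cdot 10 + \frac{41}{24} = 280 + \frac{41}{24} = \frac{6761}{24}$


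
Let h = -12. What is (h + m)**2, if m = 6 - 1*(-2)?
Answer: 16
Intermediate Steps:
m = 8 (m = 6 + 2 = 8)
(h + m)**2 = (-12 + 8)**2 = (-4)**2 = 16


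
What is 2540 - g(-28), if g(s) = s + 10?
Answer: 2558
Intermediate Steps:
g(s) = 10 + s
2540 - g(-28) = 2540 - (10 - 28) = 2540 - 1*(-18) = 2540 + 18 = 2558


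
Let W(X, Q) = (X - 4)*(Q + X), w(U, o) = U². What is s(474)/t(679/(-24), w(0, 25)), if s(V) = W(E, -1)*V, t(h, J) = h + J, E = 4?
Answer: 0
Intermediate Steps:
t(h, J) = J + h
W(X, Q) = (-4 + X)*(Q + X)
s(V) = 0 (s(V) = (4² - 4*(-1) - 4*4 - 1*4)*V = (16 + 4 - 16 - 4)*V = 0*V = 0)
s(474)/t(679/(-24), w(0, 25)) = 0/(0² + 679/(-24)) = 0/(0 + 679*(-1/24)) = 0/(0 - 679/24) = 0/(-679/24) = 0*(-24/679) = 0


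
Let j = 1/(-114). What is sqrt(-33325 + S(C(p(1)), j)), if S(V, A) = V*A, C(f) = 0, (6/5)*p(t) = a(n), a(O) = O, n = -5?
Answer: 5*I*sqrt(1333) ≈ 182.55*I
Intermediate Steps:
p(t) = -25/6 (p(t) = (5/6)*(-5) = -25/6)
j = -1/114 ≈ -0.0087719
S(V, A) = A*V
sqrt(-33325 + S(C(p(1)), j)) = sqrt(-33325 - 1/114*0) = sqrt(-33325 + 0) = sqrt(-33325) = 5*I*sqrt(1333)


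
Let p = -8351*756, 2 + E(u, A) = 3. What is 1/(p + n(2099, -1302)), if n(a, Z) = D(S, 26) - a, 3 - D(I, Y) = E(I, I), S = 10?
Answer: -1/6315453 ≈ -1.5834e-7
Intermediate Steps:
E(u, A) = 1 (E(u, A) = -2 + 3 = 1)
D(I, Y) = 2 (D(I, Y) = 3 - 1*1 = 3 - 1 = 2)
n(a, Z) = 2 - a
p = -6313356
1/(p + n(2099, -1302)) = 1/(-6313356 + (2 - 1*2099)) = 1/(-6313356 + (2 - 2099)) = 1/(-6313356 - 2097) = 1/(-6315453) = -1/6315453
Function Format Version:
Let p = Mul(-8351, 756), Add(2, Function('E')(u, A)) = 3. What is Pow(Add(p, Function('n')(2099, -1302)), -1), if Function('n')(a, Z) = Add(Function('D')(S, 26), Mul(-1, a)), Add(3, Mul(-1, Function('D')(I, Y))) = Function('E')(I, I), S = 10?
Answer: Rational(-1, 6315453) ≈ -1.5834e-7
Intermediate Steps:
Function('E')(u, A) = 1 (Function('E')(u, A) = Add(-2, 3) = 1)
Function('D')(I, Y) = 2 (Function('D')(I, Y) = Add(3, Mul(-1, 1)) = Add(3, -1) = 2)
Function('n')(a, Z) = Add(2, Mul(-1, a))
p = -6313356
Pow(Add(p, Function('n')(2099, -1302)), -1) = Pow(Add(-6313356, Add(2, Mul(-1, 2099))), -1) = Pow(Add(-6313356, Add(2, -2099)), -1) = Pow(Add(-6313356, -2097), -1) = Pow(-6315453, -1) = Rational(-1, 6315453)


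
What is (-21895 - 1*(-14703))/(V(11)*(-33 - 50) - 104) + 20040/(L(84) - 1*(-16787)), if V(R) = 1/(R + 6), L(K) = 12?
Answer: 2091006976/31094949 ≈ 67.246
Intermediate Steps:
V(R) = 1/(6 + R)
(-21895 - 1*(-14703))/(V(11)*(-33 - 50) - 104) + 20040/(L(84) - 1*(-16787)) = (-21895 - 1*(-14703))/((-33 - 50)/(6 + 11) - 104) + 20040/(12 - 1*(-16787)) = (-21895 + 14703)/(-83/17 - 104) + 20040/(12 + 16787) = -7192/((1/17)*(-83) - 104) + 20040/16799 = -7192/(-83/17 - 104) + 20040*(1/16799) = -7192/(-1851/17) + 20040/16799 = -7192*(-17/1851) + 20040/16799 = 122264/1851 + 20040/16799 = 2091006976/31094949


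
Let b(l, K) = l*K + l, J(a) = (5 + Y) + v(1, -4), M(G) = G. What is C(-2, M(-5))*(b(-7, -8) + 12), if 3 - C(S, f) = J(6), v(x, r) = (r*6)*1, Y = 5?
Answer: 1037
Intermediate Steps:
v(x, r) = 6*r (v(x, r) = (6*r)*1 = 6*r)
J(a) = -14 (J(a) = (5 + 5) + 6*(-4) = 10 - 24 = -14)
C(S, f) = 17 (C(S, f) = 3 - 1*(-14) = 3 + 14 = 17)
b(l, K) = l + K*l (b(l, K) = K*l + l = l + K*l)
C(-2, M(-5))*(b(-7, -8) + 12) = 17*(-7*(1 - 8) + 12) = 17*(-7*(-7) + 12) = 17*(49 + 12) = 17*61 = 1037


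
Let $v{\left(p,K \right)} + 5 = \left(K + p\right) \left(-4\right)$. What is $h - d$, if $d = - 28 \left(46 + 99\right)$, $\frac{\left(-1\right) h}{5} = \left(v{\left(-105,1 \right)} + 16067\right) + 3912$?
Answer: $-97890$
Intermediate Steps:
$v{\left(p,K \right)} = -5 - 4 K - 4 p$ ($v{\left(p,K \right)} = -5 + \left(K + p\right) \left(-4\right) = -5 - \left(4 K + 4 p\right) = -5 - 4 K - 4 p$)
$h = -101950$ ($h = - 5 \left(\left(\left(-5 - 4 - -420\right) + 16067\right) + 3912\right) = - 5 \left(\left(\left(-5 - 4 + 420\right) + 16067\right) + 3912\right) = - 5 \left(\left(411 + 16067\right) + 3912\right) = - 5 \left(16478 + 3912\right) = \left(-5\right) 20390 = -101950$)
$d = -4060$ ($d = \left(-28\right) 145 = -4060$)
$h - d = -101950 - -4060 = -101950 + 4060 = -97890$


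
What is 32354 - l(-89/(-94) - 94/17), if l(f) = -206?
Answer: 32560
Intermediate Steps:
32354 - l(-89/(-94) - 94/17) = 32354 - 1*(-206) = 32354 + 206 = 32560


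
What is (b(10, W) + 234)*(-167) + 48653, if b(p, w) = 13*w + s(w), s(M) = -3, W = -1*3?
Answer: 16589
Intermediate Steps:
W = -3
b(p, w) = -3 + 13*w (b(p, w) = 13*w - 3 = -3 + 13*w)
(b(10, W) + 234)*(-167) + 48653 = ((-3 + 13*(-3)) + 234)*(-167) + 48653 = ((-3 - 39) + 234)*(-167) + 48653 = (-42 + 234)*(-167) + 48653 = 192*(-167) + 48653 = -32064 + 48653 = 16589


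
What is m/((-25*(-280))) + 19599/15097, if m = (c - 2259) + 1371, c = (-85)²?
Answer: 232862689/105679000 ≈ 2.2035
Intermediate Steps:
c = 7225
m = 6337 (m = (7225 - 2259) + 1371 = 4966 + 1371 = 6337)
m/((-25*(-280))) + 19599/15097 = 6337/((-25*(-280))) + 19599/15097 = 6337/7000 + 19599*(1/15097) = 6337*(1/7000) + 19599/15097 = 6337/7000 + 19599/15097 = 232862689/105679000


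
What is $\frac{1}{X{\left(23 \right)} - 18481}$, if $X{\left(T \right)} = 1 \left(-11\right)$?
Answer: $- \frac{1}{18492} \approx -5.4077 \cdot 10^{-5}$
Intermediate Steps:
$X{\left(T \right)} = -11$
$\frac{1}{X{\left(23 \right)} - 18481} = \frac{1}{-11 - 18481} = \frac{1}{-18492} = - \frac{1}{18492}$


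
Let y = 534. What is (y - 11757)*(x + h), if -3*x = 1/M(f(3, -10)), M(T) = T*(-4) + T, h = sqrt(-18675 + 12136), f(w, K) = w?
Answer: -1247/3 - 11223*I*sqrt(6539) ≈ -415.67 - 9.0754e+5*I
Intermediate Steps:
h = I*sqrt(6539) (h = sqrt(-6539) = I*sqrt(6539) ≈ 80.864*I)
M(T) = -3*T (M(T) = -4*T + T = -3*T)
x = 1/27 (x = -1/(3*((-3*3))) = -1/3/(-9) = -1/3*(-1/9) = 1/27 ≈ 0.037037)
(y - 11757)*(x + h) = (534 - 11757)*(1/27 + I*sqrt(6539)) = -11223*(1/27 + I*sqrt(6539)) = -1247/3 - 11223*I*sqrt(6539)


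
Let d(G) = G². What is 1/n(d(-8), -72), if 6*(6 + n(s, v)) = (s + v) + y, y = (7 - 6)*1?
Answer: -6/43 ≈ -0.13953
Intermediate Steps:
y = 1 (y = 1*1 = 1)
n(s, v) = -35/6 + s/6 + v/6 (n(s, v) = -6 + ((s + v) + 1)/6 = -6 + (1 + s + v)/6 = -6 + (⅙ + s/6 + v/6) = -35/6 + s/6 + v/6)
1/n(d(-8), -72) = 1/(-35/6 + (⅙)*(-8)² + (⅙)*(-72)) = 1/(-35/6 + (⅙)*64 - 12) = 1/(-35/6 + 32/3 - 12) = 1/(-43/6) = -6/43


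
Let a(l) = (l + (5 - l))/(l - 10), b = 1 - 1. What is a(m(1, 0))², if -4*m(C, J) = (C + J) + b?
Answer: 400/1681 ≈ 0.23795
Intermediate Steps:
b = 0
m(C, J) = -C/4 - J/4 (m(C, J) = -((C + J) + 0)/4 = -(C + J)/4 = -C/4 - J/4)
a(l) = 5/(-10 + l)
a(m(1, 0))² = (5/(-10 + (-¼*1 - ¼*0)))² = (5/(-10 + (-¼ + 0)))² = (5/(-10 - ¼))² = (5/(-41/4))² = (5*(-4/41))² = (-20/41)² = 400/1681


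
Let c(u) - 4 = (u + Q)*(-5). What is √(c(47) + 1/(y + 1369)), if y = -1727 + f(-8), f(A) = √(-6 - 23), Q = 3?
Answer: √((88069 - 246*I*√29)/(-358 + I*√29)) ≈ 0.e-6 - 15.684*I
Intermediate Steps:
c(u) = -11 - 5*u (c(u) = 4 + (u + 3)*(-5) = 4 + (3 + u)*(-5) = 4 + (-15 - 5*u) = -11 - 5*u)
f(A) = I*√29 (f(A) = √(-29) = I*√29)
y = -1727 + I*√29 ≈ -1727.0 + 5.3852*I
√(c(47) + 1/(y + 1369)) = √((-11 - 5*47) + 1/((-1727 + I*√29) + 1369)) = √((-11 - 235) + 1/(-358 + I*√29)) = √(-246 + 1/(-358 + I*√29))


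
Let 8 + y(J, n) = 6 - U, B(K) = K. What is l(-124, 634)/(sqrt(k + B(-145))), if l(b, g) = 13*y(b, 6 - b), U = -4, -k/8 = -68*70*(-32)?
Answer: -26*I*sqrt(1218705)/1218705 ≈ -0.023552*I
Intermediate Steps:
k = -1218560 (k = -8*(-68*70)*(-32) = -(-38080)*(-32) = -8*152320 = -1218560)
y(J, n) = 2 (y(J, n) = -8 + (6 - 1*(-4)) = -8 + (6 + 4) = -8 + 10 = 2)
l(b, g) = 26 (l(b, g) = 13*2 = 26)
l(-124, 634)/(sqrt(k + B(-145))) = 26/(sqrt(-1218560 - 145)) = 26/(sqrt(-1218705)) = 26/((I*sqrt(1218705))) = 26*(-I*sqrt(1218705)/1218705) = -26*I*sqrt(1218705)/1218705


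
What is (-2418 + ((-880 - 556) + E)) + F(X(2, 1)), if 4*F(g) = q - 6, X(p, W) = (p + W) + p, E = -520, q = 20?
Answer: -8741/2 ≈ -4370.5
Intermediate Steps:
X(p, W) = W + 2*p (X(p, W) = (W + p) + p = W + 2*p)
F(g) = 7/2 (F(g) = (20 - 6)/4 = (¼)*14 = 7/2)
(-2418 + ((-880 - 556) + E)) + F(X(2, 1)) = (-2418 + ((-880 - 556) - 520)) + 7/2 = (-2418 + (-1436 - 520)) + 7/2 = (-2418 - 1956) + 7/2 = -4374 + 7/2 = -8741/2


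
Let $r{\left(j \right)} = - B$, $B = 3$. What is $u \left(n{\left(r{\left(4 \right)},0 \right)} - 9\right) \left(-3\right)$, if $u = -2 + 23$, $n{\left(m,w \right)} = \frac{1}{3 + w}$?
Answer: $546$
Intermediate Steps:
$r{\left(j \right)} = -3$ ($r{\left(j \right)} = \left(-1\right) 3 = -3$)
$u = 21$
$u \left(n{\left(r{\left(4 \right)},0 \right)} - 9\right) \left(-3\right) = 21 \left(\frac{1}{3 + 0} - 9\right) \left(-3\right) = 21 \left(\frac{1}{3} - 9\right) \left(-3\right) = 21 \left(\left(- \frac{26}{3}\right) \left(-3\right)\right) = 21 \cdot 26 = 546$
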